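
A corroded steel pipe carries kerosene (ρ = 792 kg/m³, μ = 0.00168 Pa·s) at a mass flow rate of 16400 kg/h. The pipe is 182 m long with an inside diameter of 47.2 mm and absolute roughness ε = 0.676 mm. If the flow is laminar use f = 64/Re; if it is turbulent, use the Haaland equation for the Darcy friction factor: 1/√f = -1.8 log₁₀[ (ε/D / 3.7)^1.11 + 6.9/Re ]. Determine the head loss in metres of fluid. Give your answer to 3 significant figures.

ṁ = 16400 kg/h = 16400/3600 = 4.556 kg/s.
A = πD²/4 = π(0.0472)²/4 = 0.00175 m²; mean velocity V = ṁ/(ρA) = 4.556/(792 · 0.00175) = 3.287 m/s.
Reynolds number Re = ρVD/μ = 792 · 3.287 · 0.0472 / 0.00168 = 7.315e+04.
Re > 4000 → turbulent. Relative roughness ε/D = 0.000676/0.0472 = 0.0143. Haaland: 1/√f = -1.8 log₁₀[(0.0143/3.7)^1.11 + 6.9/7.315e+04] = -1.8 log₁₀[0.0021 + 9.43e-05] = 4.785, so f = 0.04367.
Darcy-Weisbach: ΔP = f(L/D)(ρV²/2) = 0.04367·(182/0.0472)·(792·3.287²/2) = 0.04367·3856·4279 = 7.206e+05 Pa.
Head loss h_f = ΔP/(ρg) = 7.206e+05/(792·9.81) = 92.7 m.

h_f ≈ 92.7 m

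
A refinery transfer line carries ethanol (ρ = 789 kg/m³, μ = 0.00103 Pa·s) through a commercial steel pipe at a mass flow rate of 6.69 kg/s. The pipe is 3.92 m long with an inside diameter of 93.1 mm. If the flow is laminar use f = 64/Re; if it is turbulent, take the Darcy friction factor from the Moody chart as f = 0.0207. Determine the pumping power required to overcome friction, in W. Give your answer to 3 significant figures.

A = πD²/4 = π(0.0931)²/4 = 0.006808 m²; mean velocity V = ṁ/(ρA) = 6.69/(789 · 0.006808) = 1.246 m/s.
Reynolds number Re = ρVD/μ = 789 · 1.246 · 0.0931 / 0.00103 = 8.883e+04.
Re > 4000 → turbulent; use the Moody-chart value f = 0.0207.
Darcy-Weisbach: ΔP = f(L/D)(ρV²/2) = 0.0207·(3.92/0.0931)·(789·1.246²/2) = 0.0207·42.11·612 = 533.4 Pa.
Q = ṁ/ρ = 6.69/789 = 0.008479 m³/s.
Pumping power P = QΔP = 0.008479·533.4 = 4.523 W = 4.52 W.

P ≈ 4.52 W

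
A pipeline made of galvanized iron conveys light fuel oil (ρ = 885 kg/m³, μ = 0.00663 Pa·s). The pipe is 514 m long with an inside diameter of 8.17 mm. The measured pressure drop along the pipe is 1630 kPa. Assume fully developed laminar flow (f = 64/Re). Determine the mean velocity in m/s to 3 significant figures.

For laminar flow, f = 64/Re with Re = ρVD/μ, so Darcy-Weisbach reduces to ΔP = 32μLV/D². Solving for V: V = ΔP·D²/(32μL) = 1.63e+06·(0.00817)²/(32·0.00663·514) = 0.9977 m/s.
Check: Re = ρVD/μ = 885·0.9977·0.00817/0.00663 = 1088 < 2300, so the laminar assumption holds.

V ≈ 0.998 m/s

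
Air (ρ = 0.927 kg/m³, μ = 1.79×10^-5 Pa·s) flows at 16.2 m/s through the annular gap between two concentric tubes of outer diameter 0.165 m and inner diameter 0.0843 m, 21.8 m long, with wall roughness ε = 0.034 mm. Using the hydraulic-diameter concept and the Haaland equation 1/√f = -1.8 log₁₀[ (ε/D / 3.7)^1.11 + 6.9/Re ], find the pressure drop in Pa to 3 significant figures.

Hydraulic diameter D_h = 4A/P = D_o - D_i = 0.165 - 0.0843 = 0.0807 m.
Re = ρVD_h/μ = 0.927·16.2·0.0807/1.79e-05 = 6.77e+04.
ε/D_h = 3.4e-05/0.0807 = 0.000421; Haaland gives 1/√f = -1.8 log₁₀[4.19e-05+0.000102] = 6.916, so f = 0.02091.
ΔP = f(L/D_h)(ρV²/2) = 0.02091·21.8/0.0807·121.6 = 687 Pa.

ΔP ≈ 687 Pa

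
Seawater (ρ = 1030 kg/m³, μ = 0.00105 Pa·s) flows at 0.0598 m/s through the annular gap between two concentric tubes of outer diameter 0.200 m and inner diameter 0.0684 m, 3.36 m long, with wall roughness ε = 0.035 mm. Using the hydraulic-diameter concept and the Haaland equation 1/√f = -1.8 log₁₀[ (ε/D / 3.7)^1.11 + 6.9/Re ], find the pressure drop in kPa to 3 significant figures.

Hydraulic diameter D_h = 4A/P = D_o - D_i = 0.2 - 0.0684 = 0.1316 m.
Re = ρVD_h/μ = 1030·0.0598·0.1316/0.00105 = 7720.
ε/D_h = 3.5e-05/0.1316 = 0.000266; Haaland gives 1/√f = -1.8 log₁₀[2.52e-05+0.000894] = 5.466, so f = 0.03347.
ΔP = f(L/D_h)(ρV²/2) = 0.03347·3.36/0.1316·1.842 = 1.574 Pa.
ΔP = 0.00157 kPa.

ΔP ≈ 0.00157 kPa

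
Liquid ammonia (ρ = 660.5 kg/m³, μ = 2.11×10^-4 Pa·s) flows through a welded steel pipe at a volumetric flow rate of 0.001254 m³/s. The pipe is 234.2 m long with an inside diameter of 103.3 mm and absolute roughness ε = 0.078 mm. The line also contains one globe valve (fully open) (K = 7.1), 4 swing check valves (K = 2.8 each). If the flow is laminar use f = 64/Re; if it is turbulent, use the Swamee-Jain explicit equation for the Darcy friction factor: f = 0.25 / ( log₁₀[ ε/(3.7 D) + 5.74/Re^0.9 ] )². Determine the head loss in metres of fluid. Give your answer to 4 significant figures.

h_f ≈ 0.08184 m

Cross-sectional area A = πD²/4 = π(0.1033)²/4 = 0.008381 m²; mean velocity V = Q/A = 0.001254/0.008381 = 0.1496 m/s.
Reynolds number Re = ρVD/μ = 660.5 · 0.1496 · 0.1033 / 0.000211 = 4.838e+04.
Re > 4000 → turbulent. Relative roughness ε/D = 7.8e-05/0.1033 = 0.000755. Swamee-Jain: f = 0.25/(log₁₀[0.000755/3.7 + 5.74/4.838e+04^0.9])² = 0.25/(log₁₀[0.000204 + 0.000349])² = 0.25/(-3.257)² = 0.02356.
Total minor-loss coefficient ΣK = 1·7.1 + 4·2.8 = 18.3.
ΔP = [f·L/D + ΣK]·(ρV²/2) = [0.02356·234.2/0.1033 + 18.3]·(660.5·0.1496²/2) = [53.42 + 18.3]·7.394 = 530.3 Pa.
Head loss h_f = ΔP/(ρg) = 530.3/(660.5·9.81) = 0.08184 m.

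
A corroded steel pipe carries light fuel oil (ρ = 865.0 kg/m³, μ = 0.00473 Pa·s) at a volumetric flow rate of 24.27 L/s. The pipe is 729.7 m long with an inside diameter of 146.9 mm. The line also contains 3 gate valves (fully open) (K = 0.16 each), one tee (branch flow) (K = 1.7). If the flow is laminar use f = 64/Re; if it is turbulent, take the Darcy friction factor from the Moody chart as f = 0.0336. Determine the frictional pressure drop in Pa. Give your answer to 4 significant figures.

ΔP ≈ 150000 Pa

Q = 24.27 L/s = 24.27/1000 = 0.02427 m³/s.
Cross-sectional area A = πD²/4 = π(0.1469)²/4 = 0.01695 m²; mean velocity V = Q/A = 0.02427/0.01695 = 1.432 m/s.
Reynolds number Re = ρVD/μ = 865 · 1.432 · 0.1469 / 0.00473 = 3.847e+04.
Re > 4000 → turbulent; use the Moody-chart value f = 0.0336.
Total minor-loss coefficient ΣK = 3·0.16 + 1·1.7 = 2.18.
ΔP = [f·L/D + ΣK]·(ρV²/2) = [0.0336·729.7/0.1469 + 2.18]·(865·1.432²/2) = [166.9 + 2.18]·886.9 = 1.5e+05 Pa.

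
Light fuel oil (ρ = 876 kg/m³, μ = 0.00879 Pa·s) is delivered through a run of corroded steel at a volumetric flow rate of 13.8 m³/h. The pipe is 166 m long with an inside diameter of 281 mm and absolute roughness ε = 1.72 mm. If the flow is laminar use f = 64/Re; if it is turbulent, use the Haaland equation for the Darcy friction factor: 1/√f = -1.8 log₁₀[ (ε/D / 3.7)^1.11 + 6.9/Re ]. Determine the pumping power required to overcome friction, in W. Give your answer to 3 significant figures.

Q = 13.8 m³/h = 13.8/3600 = 0.003833 m³/s.
Cross-sectional area A = πD²/4 = π(0.281)²/4 = 0.06202 m²; mean velocity V = Q/A = 0.003833/0.06202 = 0.06181 m/s.
Reynolds number Re = ρVD/μ = 876 · 0.06181 · 0.281 / 0.00879 = 1731.
Re < 2300 → laminar flow, so f = 64/Re = 64/1731 = 0.03697 (the turbulent correlation is not needed).
Darcy-Weisbach: ΔP = f(L/D)(ρV²/2) = 0.03697·(166/0.281)·(876·0.06181²/2) = 0.03697·590.7·1.673 = 36.55 Pa.
Pumping power P = QΔP = 0.003833·36.55 = 0.1401 W = 0.140 W.

P ≈ 0.140 W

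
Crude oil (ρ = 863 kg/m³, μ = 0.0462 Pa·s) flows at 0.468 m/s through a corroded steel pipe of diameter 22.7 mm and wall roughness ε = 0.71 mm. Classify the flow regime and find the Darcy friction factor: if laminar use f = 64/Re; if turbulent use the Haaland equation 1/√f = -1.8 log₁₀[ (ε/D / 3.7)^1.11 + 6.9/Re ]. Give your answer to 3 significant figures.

Re = ρVD/μ = 863·0.468·0.0227/0.0462 = 198.4.
Re < 2300 → laminar, so f = 64/Re = 0.3225 (roughness is irrelevant in laminar flow).

f ≈ 0.323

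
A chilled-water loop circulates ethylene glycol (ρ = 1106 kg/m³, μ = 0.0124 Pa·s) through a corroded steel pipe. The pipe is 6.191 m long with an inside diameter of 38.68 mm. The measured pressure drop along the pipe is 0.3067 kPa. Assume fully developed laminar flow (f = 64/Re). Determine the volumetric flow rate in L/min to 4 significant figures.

For laminar flow, f = 64/Re with Re = ρVD/μ, so Darcy-Weisbach reduces to ΔP = 32μLV/D². Solving for V: V = ΔP·D²/(32μL) = 306.7·(0.03868)²/(32·0.0124·6.191) = 0.1868 m/s.
Check: Re = ρVD/μ = 1106·0.1868·0.03868/0.0124 = 644.4 < 2300, so the laminar assumption holds.
Q = V·A = 0.1868·(π/4·0.03868²) = 0.0002195 m³/s = 13.17 L/min.

Q ≈ 13.17 L/min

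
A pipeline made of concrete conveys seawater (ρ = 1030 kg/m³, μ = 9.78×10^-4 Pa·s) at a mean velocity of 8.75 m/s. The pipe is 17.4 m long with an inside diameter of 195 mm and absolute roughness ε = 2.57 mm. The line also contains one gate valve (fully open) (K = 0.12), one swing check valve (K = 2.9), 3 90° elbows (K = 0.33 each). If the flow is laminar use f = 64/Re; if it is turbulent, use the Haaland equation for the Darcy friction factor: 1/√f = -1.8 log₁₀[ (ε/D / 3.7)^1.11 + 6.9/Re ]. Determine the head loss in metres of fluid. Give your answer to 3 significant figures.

Reynolds number Re = ρVD/μ = 1030 · 8.75 · 0.195 / 0.000978 = 1.797e+06.
Re > 4000 → turbulent. Relative roughness ε/D = 0.00257/0.195 = 0.0132. Haaland: 1/√f = -1.8 log₁₀[(0.0132/3.7)^1.11 + 6.9/1.797e+06] = -1.8 log₁₀[0.00192 + 3.84e-06] = 4.89, so f = 0.04182.
Total minor-loss coefficient ΣK = 1·0.12 + 1·2.9 + 3·0.33 = 4.01.
ΔP = [f·L/D + ΣK]·(ρV²/2) = [0.04182·17.4/0.195 + 4.01]·(1030·8.75²/2) = [3.731 + 4.01]·3.943e+04 = 3.052e+05 Pa.
Head loss h_f = ΔP/(ρg) = 3.052e+05/(1030·9.81) = 30.2 m.

h_f ≈ 30.2 m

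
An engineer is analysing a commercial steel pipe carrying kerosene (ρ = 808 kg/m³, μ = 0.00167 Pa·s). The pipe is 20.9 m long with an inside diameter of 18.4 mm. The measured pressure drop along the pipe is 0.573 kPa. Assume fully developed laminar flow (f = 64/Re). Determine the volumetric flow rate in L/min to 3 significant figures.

Q ≈ 2.77 L/min

For laminar flow, f = 64/Re with Re = ρVD/μ, so Darcy-Weisbach reduces to ΔP = 32μLV/D². Solving for V: V = ΔP·D²/(32μL) = 573·(0.0184)²/(32·0.00167·20.9) = 0.1737 m/s.
Check: Re = ρVD/μ = 808·0.1737·0.0184/0.00167 = 1546 < 2300, so the laminar assumption holds.
Q = V·A = 0.1737·(π/4·0.0184²) = 4.619e-05 m³/s = 2.77 L/min.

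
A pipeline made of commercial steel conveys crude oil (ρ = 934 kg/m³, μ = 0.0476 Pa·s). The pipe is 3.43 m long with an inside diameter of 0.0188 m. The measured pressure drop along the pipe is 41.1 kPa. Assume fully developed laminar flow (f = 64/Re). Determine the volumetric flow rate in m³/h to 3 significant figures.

For laminar flow, f = 64/Re with Re = ρVD/μ, so Darcy-Weisbach reduces to ΔP = 32μLV/D². Solving for V: V = ΔP·D²/(32μL) = 4.11e+04·(0.0188)²/(32·0.0476·3.43) = 2.78 m/s.
Check: Re = ρVD/μ = 934·2.78·0.0188/0.0476 = 1026 < 2300, so the laminar assumption holds.
Q = V·A = 2.78·(π/4·0.0188²) = 0.0007718 m³/s = 2.78 m³/h.

Q ≈ 2.78 m³/h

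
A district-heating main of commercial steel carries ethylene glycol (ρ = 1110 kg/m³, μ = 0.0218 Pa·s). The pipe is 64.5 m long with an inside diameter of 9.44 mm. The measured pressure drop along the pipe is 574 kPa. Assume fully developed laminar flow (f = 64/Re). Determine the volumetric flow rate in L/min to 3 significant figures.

Q ≈ 4.77 L/min

For laminar flow, f = 64/Re with Re = ρVD/μ, so Darcy-Weisbach reduces to ΔP = 32μLV/D². Solving for V: V = ΔP·D²/(32μL) = 5.74e+05·(0.00944)²/(32·0.0218·64.5) = 1.137 m/s.
Check: Re = ρVD/μ = 1110·1.137·0.00944/0.0218 = 546.4 < 2300, so the laminar assumption holds.
Q = V·A = 1.137·(π/4·0.00944²) = 7.957e-05 m³/s = 4.77 L/min.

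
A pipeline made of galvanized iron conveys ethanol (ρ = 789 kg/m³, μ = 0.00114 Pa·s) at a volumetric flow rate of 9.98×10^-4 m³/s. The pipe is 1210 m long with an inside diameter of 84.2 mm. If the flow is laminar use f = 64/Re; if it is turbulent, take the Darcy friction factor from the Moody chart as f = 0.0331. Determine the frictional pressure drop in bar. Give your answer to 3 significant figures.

ΔP ≈ 0.0603 bar

Cross-sectional area A = πD²/4 = π(0.0842)²/4 = 0.005568 m²; mean velocity V = Q/A = 0.000998/0.005568 = 0.1792 m/s.
Reynolds number Re = ρVD/μ = 789 · 0.1792 · 0.0842 / 0.00114 = 1.044e+04.
Re > 4000 → turbulent; use the Moody-chart value f = 0.0331.
Darcy-Weisbach: ΔP = f(L/D)(ρV²/2) = 0.0331·(1210/0.0842)·(789·0.1792²/2) = 0.0331·1.437e+04·12.67 = 6028 Pa.
ΔP = 6028 Pa = 0.0603 bar.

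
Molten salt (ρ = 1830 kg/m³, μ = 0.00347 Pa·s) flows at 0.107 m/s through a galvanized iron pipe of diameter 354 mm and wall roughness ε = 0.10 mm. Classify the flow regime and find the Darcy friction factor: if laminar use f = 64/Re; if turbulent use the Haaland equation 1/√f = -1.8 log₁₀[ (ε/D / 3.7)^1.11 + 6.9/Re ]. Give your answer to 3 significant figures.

f ≈ 0.0262

Re = ρVD/μ = 1830·0.107·0.354/0.00347 = 1.998e+04.
Re > 4000 → turbulent. ε/D = 0.0001/0.354 = 0.000282; Haaland: 1/√f = -1.8 log₁₀[2.69e-05 + 0.000345] = 6.172, so f = 0.02625.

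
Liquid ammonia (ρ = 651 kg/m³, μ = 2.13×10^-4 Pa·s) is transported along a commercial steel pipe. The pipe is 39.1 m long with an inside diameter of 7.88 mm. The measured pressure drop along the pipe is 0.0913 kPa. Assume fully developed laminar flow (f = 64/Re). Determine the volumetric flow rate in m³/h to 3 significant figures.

Q ≈ 0.00373 m³/h

For laminar flow, f = 64/Re with Re = ρVD/μ, so Darcy-Weisbach reduces to ΔP = 32μLV/D². Solving for V: V = ΔP·D²/(32μL) = 91.3·(0.00788)²/(32·0.000213·39.1) = 0.02127 m/s.
Check: Re = ρVD/μ = 651·0.02127·0.00788/0.000213 = 512.3 < 2300, so the laminar assumption holds.
Q = V·A = 0.02127·(π/4·0.00788²) = 1.037e-06 m³/s = 0.00373 m³/h.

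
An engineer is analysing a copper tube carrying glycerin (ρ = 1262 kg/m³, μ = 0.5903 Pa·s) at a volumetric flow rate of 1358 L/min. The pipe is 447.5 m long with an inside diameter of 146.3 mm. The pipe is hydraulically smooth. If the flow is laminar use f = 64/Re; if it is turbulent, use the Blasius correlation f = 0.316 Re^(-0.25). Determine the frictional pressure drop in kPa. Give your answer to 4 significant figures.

Q = 1358 L/min = 1358/60000 = 0.02263 m³/s.
Cross-sectional area A = πD²/4 = π(0.1463)²/4 = 0.01681 m²; mean velocity V = Q/A = 0.02263/0.01681 = 1.346 m/s.
Reynolds number Re = ρVD/μ = 1262 · 1.346 · 0.1463 / 0.59 = 421.1.
Re < 2300 → laminar flow, so f = 64/Re = 64/421.1 = 0.152 (the turbulent correlation is not needed).
Darcy-Weisbach: ΔP = f(L/D)(ρV²/2) = 0.152·(447.5/0.1463)·(1262·1.346²/2) = 0.152·3059·1144 = 5.317e+05 Pa.
ΔP = 5.317e+05 Pa = 531.7 kPa.

ΔP ≈ 531.7 kPa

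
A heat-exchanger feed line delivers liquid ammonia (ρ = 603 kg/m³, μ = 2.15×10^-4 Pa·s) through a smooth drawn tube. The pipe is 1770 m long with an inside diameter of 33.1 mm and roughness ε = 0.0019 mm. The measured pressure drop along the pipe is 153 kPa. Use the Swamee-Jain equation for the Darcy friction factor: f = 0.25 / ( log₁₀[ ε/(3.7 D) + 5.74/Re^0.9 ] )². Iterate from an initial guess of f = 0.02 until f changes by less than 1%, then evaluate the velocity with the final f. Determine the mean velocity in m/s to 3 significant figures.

Rearranging Darcy-Weisbach: V = √(2·ΔP·D/(f·L·ρ)). With ε/D = 1.9e-06/0.0331 = 5.74e-05, iterate starting from f = 0.02:
  f = 0.02 → V = √(2·1.53e+05·0.0331/(0.02·1770·603)) = 0.6888 m/s; Re = ρVD/μ = 6.395e+04; f → 0.01992
Converged (Δf/f < 1%). With the final f = 0.01992: V = √(2·1.53e+05·0.0331/(0.01992·1770·603)) = 0.6901 m/s.

V ≈ 0.690 m/s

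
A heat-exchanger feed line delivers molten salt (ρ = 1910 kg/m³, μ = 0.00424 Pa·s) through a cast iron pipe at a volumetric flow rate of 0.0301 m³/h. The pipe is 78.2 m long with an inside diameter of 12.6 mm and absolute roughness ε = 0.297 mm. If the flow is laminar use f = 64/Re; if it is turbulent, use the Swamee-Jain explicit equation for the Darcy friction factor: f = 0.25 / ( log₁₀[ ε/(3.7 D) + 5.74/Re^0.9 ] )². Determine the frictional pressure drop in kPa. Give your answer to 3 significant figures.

Q = 0.0301 m³/h = 0.0301/3600 = 8.361e-06 m³/s.
Cross-sectional area A = πD²/4 = π(0.0126)²/4 = 0.0001247 m²; mean velocity V = Q/A = 8.361e-06/0.0001247 = 0.06706 m/s.
Reynolds number Re = ρVD/μ = 1910 · 0.06706 · 0.0126 / 0.00424 = 380.6.
Re < 2300 → laminar flow, so f = 64/Re = 64/380.6 = 0.1682 (the turbulent correlation is not needed).
Darcy-Weisbach: ΔP = f(L/D)(ρV²/2) = 0.1682·(78.2/0.0126)·(1910·0.06706²/2) = 0.1682·6206·4.294 = 4481 Pa.
ΔP = 4481 Pa = 4.48 kPa.

ΔP ≈ 4.48 kPa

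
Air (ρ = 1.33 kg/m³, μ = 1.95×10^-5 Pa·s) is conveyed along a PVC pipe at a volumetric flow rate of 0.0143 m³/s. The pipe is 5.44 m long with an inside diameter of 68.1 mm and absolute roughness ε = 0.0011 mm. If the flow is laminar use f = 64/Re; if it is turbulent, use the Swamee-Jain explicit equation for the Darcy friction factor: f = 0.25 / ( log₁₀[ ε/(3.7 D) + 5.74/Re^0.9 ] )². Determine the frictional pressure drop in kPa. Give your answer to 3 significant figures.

Cross-sectional area A = πD²/4 = π(0.0681)²/4 = 0.003642 m²; mean velocity V = Q/A = 0.0143/0.003642 = 3.926 m/s.
Reynolds number Re = ρVD/μ = 1.33 · 3.926 · 0.0681 / 1.95e-05 = 1.824e+04.
Re > 4000 → turbulent. Relative roughness ε/D = 1.1e-06/0.0681 = 1.62e-05. Swamee-Jain: f = 0.25/(log₁₀[1.62e-05/3.7 + 5.74/1.824e+04^0.9])² = 0.25/(log₁₀[4.37e-06 + 0.00084])² = 0.25/(-3.074)² = 0.02646.
Darcy-Weisbach: ΔP = f(L/D)(ρV²/2) = 0.02646·(5.44/0.0681)·(1.33·3.926²/2) = 0.02646·79.88·10.25 = 21.67 Pa.
ΔP = 21.67 Pa = 0.0217 kPa.

ΔP ≈ 0.0217 kPa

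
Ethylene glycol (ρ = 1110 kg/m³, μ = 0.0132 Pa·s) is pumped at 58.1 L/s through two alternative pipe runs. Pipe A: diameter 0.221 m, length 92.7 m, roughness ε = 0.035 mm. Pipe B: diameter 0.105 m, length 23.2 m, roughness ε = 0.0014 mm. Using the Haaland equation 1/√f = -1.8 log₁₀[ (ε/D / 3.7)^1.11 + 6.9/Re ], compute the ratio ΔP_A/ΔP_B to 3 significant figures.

ΔP_A/ΔP_B ≈ 0.116

Pipe A: V = Q/A = 0.0581/0.03836 = 1.515 m/s; Re = 2.815e+04; ε/D = 0.000158; Haaland → f = 0.024; ΔP_A = f(L/D)(ρV²/2) = 1.282e+04 Pa.
Pipe B: V = Q/A = 0.0581/0.008659 = 6.71 m/s; Re = 5.924e+04; ε/D = 1.33e-05; Haaland → f = 0.01998; ΔP_B = f(L/D)(ρV²/2) = 1.103e+05 Pa.
ΔP_A/ΔP_B = 1.282e+04/1.103e+05 = 0.116.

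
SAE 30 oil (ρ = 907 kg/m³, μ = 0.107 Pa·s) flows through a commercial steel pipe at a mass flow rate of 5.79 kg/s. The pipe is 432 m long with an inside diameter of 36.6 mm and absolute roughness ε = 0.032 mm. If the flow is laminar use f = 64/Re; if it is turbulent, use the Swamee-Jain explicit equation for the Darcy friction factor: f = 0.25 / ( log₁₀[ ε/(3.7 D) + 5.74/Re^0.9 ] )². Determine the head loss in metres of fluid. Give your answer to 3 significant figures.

A = πD²/4 = π(0.0366)²/4 = 0.001052 m²; mean velocity V = ṁ/(ρA) = 5.79/(907 · 0.001052) = 6.068 m/s.
Reynolds number Re = ρVD/μ = 907 · 6.068 · 0.0366 / 0.107 = 1882.
Re < 2300 → laminar flow, so f = 64/Re = 64/1882 = 0.034 (the turbulent correlation is not needed).
Darcy-Weisbach: ΔP = f(L/D)(ρV²/2) = 0.034·(432/0.0366)·(907·6.068²/2) = 0.034·1.18e+04·1.67e+04 = 6.7e+06 Pa.
Head loss h_f = ΔP/(ρg) = 6.7e+06/(907·9.81) = 753 m.

h_f ≈ 753 m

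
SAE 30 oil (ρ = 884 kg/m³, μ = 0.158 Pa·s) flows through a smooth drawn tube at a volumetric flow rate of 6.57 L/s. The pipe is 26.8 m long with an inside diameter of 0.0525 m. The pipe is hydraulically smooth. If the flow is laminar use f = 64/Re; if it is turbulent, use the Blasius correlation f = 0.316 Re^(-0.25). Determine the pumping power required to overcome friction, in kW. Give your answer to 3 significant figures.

P ≈ 0.980 kW

Q = 6.57 L/s = 6.57/1000 = 0.00657 m³/s.
Cross-sectional area A = πD²/4 = π(0.0525)²/4 = 0.002165 m²; mean velocity V = Q/A = 0.00657/0.002165 = 3.035 m/s.
Reynolds number Re = ρVD/μ = 884 · 3.035 · 0.0525 / 0.158 = 891.5.
Re < 2300 → laminar flow, so f = 64/Re = 64/891.5 = 0.07179 (the turbulent correlation is not needed).
Darcy-Weisbach: ΔP = f(L/D)(ρV²/2) = 0.07179·(26.8/0.0525)·(884·3.035²/2) = 0.07179·510.5·4071 = 1.492e+05 Pa.
Pumping power P = QΔP = 0.00657·1.492e+05 = 980.3 W = 0.980 kW.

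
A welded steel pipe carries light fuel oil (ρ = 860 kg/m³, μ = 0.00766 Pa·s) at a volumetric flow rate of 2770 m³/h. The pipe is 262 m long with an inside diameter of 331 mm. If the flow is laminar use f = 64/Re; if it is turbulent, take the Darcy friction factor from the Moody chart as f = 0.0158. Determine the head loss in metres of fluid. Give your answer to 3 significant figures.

h_f ≈ 51.0 m

Q = 2770 m³/h = 2770/3600 = 0.7694 m³/s.
Cross-sectional area A = πD²/4 = π(0.331)²/4 = 0.08605 m²; mean velocity V = Q/A = 0.7694/0.08605 = 8.942 m/s.
Reynolds number Re = ρVD/μ = 860 · 8.942 · 0.331 / 0.00766 = 3.323e+05.
Re > 4000 → turbulent; use the Moody-chart value f = 0.0158.
Darcy-Weisbach: ΔP = f(L/D)(ρV²/2) = 0.0158·(262/0.331)·(860·8.942²/2) = 0.0158·791.5·3.438e+04 = 4.3e+05 Pa.
Head loss h_f = ΔP/(ρg) = 4.3e+05/(860·9.81) = 51.0 m.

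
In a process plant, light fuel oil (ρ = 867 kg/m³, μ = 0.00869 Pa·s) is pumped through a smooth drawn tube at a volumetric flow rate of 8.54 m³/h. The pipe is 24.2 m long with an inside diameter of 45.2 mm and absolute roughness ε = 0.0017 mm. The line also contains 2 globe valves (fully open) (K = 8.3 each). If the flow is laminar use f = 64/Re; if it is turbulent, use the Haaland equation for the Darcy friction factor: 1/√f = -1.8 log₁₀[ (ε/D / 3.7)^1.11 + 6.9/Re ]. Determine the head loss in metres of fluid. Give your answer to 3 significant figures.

h_f ≈ 3.92 m

Q = 8.54 m³/h = 8.54/3600 = 0.002372 m³/s.
Cross-sectional area A = πD²/4 = π(0.0452)²/4 = 0.001605 m²; mean velocity V = Q/A = 0.002372/0.001605 = 1.478 m/s.
Reynolds number Re = ρVD/μ = 867 · 1.478 · 0.0452 / 0.00869 = 6667.
Re > 4000 → turbulent. Relative roughness ε/D = 1.7e-06/0.0452 = 3.76e-05. Haaland: 1/√f = -1.8 log₁₀[(3.76e-05/3.7)^1.11 + 6.9/6667] = -1.8 log₁₀[2.87e-06 + 0.00103] = 5.371, so f = 0.03467.
Total minor-loss coefficient ΣK = 2·8.3 = 16.6.
ΔP = [f·L/D + ΣK]·(ρV²/2) = [0.03467·24.2/0.0452 + 16.6]·(867·1.478²/2) = [18.56 + 16.6]·947.5 = 3.331e+04 Pa.
Head loss h_f = ΔP/(ρg) = 3.331e+04/(867·9.81) = 3.92 m.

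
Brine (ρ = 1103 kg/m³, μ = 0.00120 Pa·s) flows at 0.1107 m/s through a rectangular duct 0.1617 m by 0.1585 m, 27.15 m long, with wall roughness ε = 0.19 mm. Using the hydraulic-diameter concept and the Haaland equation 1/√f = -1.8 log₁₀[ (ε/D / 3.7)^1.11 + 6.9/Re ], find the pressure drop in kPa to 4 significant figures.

ΔP ≈ 0.03339 kPa

Hydraulic diameter D_h = 4A/P = 4·(0.1617·0.1585)/(2·(0.1617+0.1585)) = 0.1025/0.6404 = 0.1601 m.
Re = ρVD_h/μ = 1103·0.1107·0.1601/0.0012 = 1.629e+04.
ε/D_h = 0.00019/0.1601 = 0.00119; Haaland gives 1/√f = -1.8 log₁₀[0.000132+0.000424] = 5.859, so f = 0.02913.
ΔP = f(L/D_h)(ρV²/2) = 0.02913·27.15/0.1601·6.758 = 33.39 Pa.
ΔP = 0.03339 kPa.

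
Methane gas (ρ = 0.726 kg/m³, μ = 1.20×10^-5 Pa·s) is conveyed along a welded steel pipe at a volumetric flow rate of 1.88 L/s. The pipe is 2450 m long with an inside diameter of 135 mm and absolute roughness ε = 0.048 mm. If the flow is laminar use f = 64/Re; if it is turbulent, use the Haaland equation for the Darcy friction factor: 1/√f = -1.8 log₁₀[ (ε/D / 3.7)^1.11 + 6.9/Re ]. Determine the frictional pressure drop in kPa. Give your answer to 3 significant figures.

ΔP ≈ 0.00678 kPa

Q = 1.88 L/s = 1.88/1000 = 0.00188 m³/s.
Cross-sectional area A = πD²/4 = π(0.135)²/4 = 0.01431 m²; mean velocity V = Q/A = 0.00188/0.01431 = 0.1313 m/s.
Reynolds number Re = ρVD/μ = 0.726 · 0.1313 · 0.135 / 1.2e-05 = 1073.
Re < 2300 → laminar flow, so f = 64/Re = 64/1073 = 0.05966 (the turbulent correlation is not needed).
Darcy-Weisbach: ΔP = f(L/D)(ρV²/2) = 0.05966·(2450/0.135)·(0.726·0.1313²/2) = 0.05966·1.815e+04·0.006262 = 6.78 Pa.
ΔP = 6.78 Pa = 0.00678 kPa.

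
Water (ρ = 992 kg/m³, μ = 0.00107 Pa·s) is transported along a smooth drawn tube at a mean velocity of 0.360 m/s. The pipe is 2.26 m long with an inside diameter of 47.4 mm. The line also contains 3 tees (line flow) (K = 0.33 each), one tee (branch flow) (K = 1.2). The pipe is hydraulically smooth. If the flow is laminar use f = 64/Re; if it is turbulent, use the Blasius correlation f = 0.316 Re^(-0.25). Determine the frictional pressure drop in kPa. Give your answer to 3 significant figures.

ΔP ≈ 0.227 kPa

Reynolds number Re = ρVD/μ = 992 · 0.36 · 0.0474 / 0.00107 = 1.582e+04.
Re > 4000 → turbulent. Smooth-pipe (Blasius): f = 0.316 Re^(-0.25) = 0.316/(1.582e+04)^0.25 = 0.02818.
Total minor-loss coefficient ΣK = 3·0.33 + 1·1.2 = 2.19.
ΔP = [f·L/D + ΣK]·(ρV²/2) = [0.02818·2.26/0.0474 + 2.19]·(992·0.36²/2) = [1.343 + 2.19]·64.28 = 227.1 Pa.
ΔP = 227.1 Pa = 0.227 kPa.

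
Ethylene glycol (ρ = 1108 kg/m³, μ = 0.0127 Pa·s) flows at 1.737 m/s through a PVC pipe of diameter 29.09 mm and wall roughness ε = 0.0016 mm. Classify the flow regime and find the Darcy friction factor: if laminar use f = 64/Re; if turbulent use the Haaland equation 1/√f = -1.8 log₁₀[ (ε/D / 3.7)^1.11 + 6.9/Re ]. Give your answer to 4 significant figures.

f ≈ 0.03925

Re = ρVD/μ = 1108·1.737·0.02909/0.0127 = 4408.
Re > 4000 → turbulent. ε/D = 1.6e-06/0.02909 = 5.5e-05; Haaland: 1/√f = -1.8 log₁₀[4.38e-06 + 0.00157] = 5.048, so f = 0.03925.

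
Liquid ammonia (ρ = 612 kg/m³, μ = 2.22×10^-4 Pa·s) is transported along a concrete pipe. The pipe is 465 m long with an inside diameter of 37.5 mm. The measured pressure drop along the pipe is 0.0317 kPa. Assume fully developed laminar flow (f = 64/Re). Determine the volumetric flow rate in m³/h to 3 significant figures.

For laminar flow, f = 64/Re with Re = ρVD/μ, so Darcy-Weisbach reduces to ΔP = 32μLV/D². Solving for V: V = ΔP·D²/(32μL) = 31.7·(0.0375)²/(32·0.000222·465) = 0.01349 m/s.
Check: Re = ρVD/μ = 612·0.01349·0.0375/0.000222 = 1395 < 2300, so the laminar assumption holds.
Q = V·A = 0.01349·(π/4·0.0375²) = 1.49e-05 m³/s = 0.0537 m³/h.

Q ≈ 0.0537 m³/h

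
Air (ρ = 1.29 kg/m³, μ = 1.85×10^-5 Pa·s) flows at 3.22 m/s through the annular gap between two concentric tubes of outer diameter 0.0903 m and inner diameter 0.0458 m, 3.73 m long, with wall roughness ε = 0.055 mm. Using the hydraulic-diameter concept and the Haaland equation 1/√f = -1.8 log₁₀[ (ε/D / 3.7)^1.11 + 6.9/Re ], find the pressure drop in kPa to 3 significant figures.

ΔP ≈ 0.0182 kPa

Hydraulic diameter D_h = 4A/P = D_o - D_i = 0.0903 - 0.0458 = 0.0445 m.
Re = ρVD_h/μ = 1.29·3.22·0.0445/1.85e-05 = 9992.
ε/D_h = 5.5e-05/0.0445 = 0.00124; Haaland gives 1/√f = -1.8 log₁₀[0.000138+0.000691] = 5.547, so f = 0.03251.
ΔP = f(L/D_h)(ρV²/2) = 0.03251·3.73/0.0445·6.688 = 18.22 Pa.
ΔP = 0.0182 kPa.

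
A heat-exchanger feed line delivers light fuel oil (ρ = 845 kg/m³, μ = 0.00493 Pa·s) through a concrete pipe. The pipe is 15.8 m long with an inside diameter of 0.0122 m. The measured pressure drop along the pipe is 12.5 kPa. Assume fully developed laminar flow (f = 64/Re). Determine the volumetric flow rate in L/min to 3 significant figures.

Q ≈ 5.24 L/min

For laminar flow, f = 64/Re with Re = ρVD/μ, so Darcy-Weisbach reduces to ΔP = 32μLV/D². Solving for V: V = ΔP·D²/(32μL) = 1.25e+04·(0.0122)²/(32·0.00493·15.8) = 0.7464 m/s.
Check: Re = ρVD/μ = 845·0.7464·0.0122/0.00493 = 1561 < 2300, so the laminar assumption holds.
Q = V·A = 0.7464·(π/4·0.0122²) = 8.725e-05 m³/s = 5.24 L/min.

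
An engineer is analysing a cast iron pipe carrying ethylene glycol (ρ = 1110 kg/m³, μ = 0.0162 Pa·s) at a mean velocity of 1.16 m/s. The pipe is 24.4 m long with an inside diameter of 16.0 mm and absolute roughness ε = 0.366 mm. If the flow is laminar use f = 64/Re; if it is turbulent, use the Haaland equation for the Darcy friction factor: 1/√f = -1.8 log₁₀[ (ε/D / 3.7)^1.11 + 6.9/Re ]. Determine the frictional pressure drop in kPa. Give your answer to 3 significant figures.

ΔP ≈ 57.3 kPa

Reynolds number Re = ρVD/μ = 1110 · 1.16 · 0.016 / 0.0162 = 1272.
Re < 2300 → laminar flow, so f = 64/Re = 64/1272 = 0.05033 (the turbulent correlation is not needed).
Darcy-Weisbach: ΔP = f(L/D)(ρV²/2) = 0.05033·(24.4/0.016)·(1110·1.16²/2) = 0.05033·1525·746.8 = 5.732e+04 Pa.
ΔP = 5.732e+04 Pa = 57.3 kPa.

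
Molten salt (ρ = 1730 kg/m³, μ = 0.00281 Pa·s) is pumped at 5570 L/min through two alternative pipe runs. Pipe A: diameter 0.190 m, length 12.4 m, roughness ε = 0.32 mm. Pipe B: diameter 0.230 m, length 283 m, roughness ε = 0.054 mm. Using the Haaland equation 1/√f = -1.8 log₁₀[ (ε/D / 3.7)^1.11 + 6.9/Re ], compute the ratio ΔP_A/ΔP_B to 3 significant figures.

Pipe A: V = Q/A = 0.09283/0.02835 = 3.274 m/s; Re = 3.83e+05; ε/D = 0.00168; Haaland → f = 0.0229; ΔP_A = f(L/D)(ρV²/2) = 1.386e+04 Pa.
Pipe B: V = Q/A = 0.09283/0.04155 = 2.234 m/s; Re = 3.164e+05; ε/D = 0.000235; Haaland → f = 0.01624; ΔP_B = f(L/D)(ρV²/2) = 8.63e+04 Pa.
ΔP_A/ΔP_B = 1.386e+04/8.63e+04 = 0.161.

ΔP_A/ΔP_B ≈ 0.161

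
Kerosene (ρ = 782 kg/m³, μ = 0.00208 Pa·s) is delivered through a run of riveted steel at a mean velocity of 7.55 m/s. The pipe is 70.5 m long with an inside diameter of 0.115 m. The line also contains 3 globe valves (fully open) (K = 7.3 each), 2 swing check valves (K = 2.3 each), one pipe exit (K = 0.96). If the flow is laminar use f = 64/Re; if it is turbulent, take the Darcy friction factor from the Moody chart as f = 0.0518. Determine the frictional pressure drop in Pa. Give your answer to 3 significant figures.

ΔP ≈ 1.32×10^6 Pa

Reynolds number Re = ρVD/μ = 782 · 7.55 · 0.115 / 0.00208 = 3.264e+05.
Re > 4000 → turbulent; use the Moody-chart value f = 0.0518.
Total minor-loss coefficient ΣK = 3·7.3 + 2·2.3 + 1·0.96 = 27.5.
ΔP = [f·L/D + ΣK]·(ρV²/2) = [0.0518·70.5/0.115 + 27.5]·(782·7.55²/2) = [31.76 + 27.5]·2.229e+04 = 1.32e+06 Pa.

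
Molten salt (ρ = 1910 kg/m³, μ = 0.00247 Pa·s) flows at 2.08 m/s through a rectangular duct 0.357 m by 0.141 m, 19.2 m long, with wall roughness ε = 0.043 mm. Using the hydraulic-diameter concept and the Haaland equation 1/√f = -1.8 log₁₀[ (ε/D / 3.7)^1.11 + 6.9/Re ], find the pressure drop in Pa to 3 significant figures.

Hydraulic diameter D_h = 4A/P = 4·(0.357·0.141)/(2·(0.357+0.141)) = 0.2013/0.996 = 0.2022 m.
Re = ρVD_h/μ = 1910·2.08·0.2022/0.00247 = 3.252e+05.
ε/D_h = 4.3e-05/0.2022 = 0.000213; Haaland gives 1/√f = -1.8 log₁₀[1.96e-05+2.12e-05] = 7.9, so f = 0.01602.
ΔP = f(L/D_h)(ρV²/2) = 0.01602·19.2/0.2022·4132 = 6288 Pa.

ΔP ≈ 6290 Pa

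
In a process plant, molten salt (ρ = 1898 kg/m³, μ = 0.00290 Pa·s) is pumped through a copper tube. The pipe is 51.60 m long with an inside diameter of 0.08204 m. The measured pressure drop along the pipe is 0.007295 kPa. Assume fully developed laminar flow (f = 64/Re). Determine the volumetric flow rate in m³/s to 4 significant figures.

For laminar flow, f = 64/Re with Re = ρVD/μ, so Darcy-Weisbach reduces to ΔP = 32μLV/D². Solving for V: V = ΔP·D²/(32μL) = 7.295·(0.08204)²/(32·0.0029·51.6) = 0.01025 m/s.
Check: Re = ρVD/μ = 1898·0.01025·0.08204/0.0029 = 550.6 < 2300, so the laminar assumption holds.
Q = V·A = 0.01025·(π/4·0.08204²) = 5.42e-05 m³/s = 5.420×10^-5 m³/s.

Q ≈ 5.420×10^-5 m³/s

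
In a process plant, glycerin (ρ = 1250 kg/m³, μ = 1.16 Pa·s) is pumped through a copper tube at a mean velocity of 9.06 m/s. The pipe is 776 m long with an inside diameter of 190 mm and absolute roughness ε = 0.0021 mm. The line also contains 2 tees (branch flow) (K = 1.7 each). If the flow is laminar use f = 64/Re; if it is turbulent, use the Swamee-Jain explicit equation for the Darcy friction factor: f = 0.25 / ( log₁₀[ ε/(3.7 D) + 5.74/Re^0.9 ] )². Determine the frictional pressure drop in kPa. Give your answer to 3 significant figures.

ΔP ≈ 7400 kPa

Reynolds number Re = ρVD/μ = 1250 · 9.06 · 0.19 / 1.16 = 1855.
Re < 2300 → laminar flow, so f = 64/Re = 64/1855 = 0.0345 (the turbulent correlation is not needed).
Total minor-loss coefficient ΣK = 2·1.7 = 3.4.
ΔP = [f·L/D + ΣK]·(ρV²/2) = [0.0345·776/0.19 + 3.4]·(1250·9.06²/2) = [140.9 + 3.4]·5.13e+04 = 7.404e+06 Pa.
ΔP = 7.404e+06 Pa = 7400 kPa.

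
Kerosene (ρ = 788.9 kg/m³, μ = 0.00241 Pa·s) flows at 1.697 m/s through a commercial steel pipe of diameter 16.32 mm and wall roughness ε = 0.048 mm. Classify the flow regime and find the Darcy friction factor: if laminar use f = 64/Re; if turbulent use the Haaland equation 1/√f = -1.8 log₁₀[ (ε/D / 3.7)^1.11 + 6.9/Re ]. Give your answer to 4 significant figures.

f ≈ 0.03548

Re = ρVD/μ = 788.9·1.697·0.01632/0.00241 = 9066.
Re > 4000 → turbulent. ε/D = 4.8e-05/0.01632 = 0.00294; Haaland: 1/√f = -1.8 log₁₀[0.000363 + 0.000761] = 5.309, so f = 0.03548.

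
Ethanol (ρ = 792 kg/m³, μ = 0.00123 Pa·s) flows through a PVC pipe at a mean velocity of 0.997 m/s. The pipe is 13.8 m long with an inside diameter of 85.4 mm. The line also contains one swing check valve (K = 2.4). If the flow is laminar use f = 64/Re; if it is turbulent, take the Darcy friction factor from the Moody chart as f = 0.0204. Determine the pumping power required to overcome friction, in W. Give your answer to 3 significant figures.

Reynolds number Re = ρVD/μ = 792 · 0.997 · 0.0854 / 0.00123 = 5.482e+04.
Re > 4000 → turbulent; use the Moody-chart value f = 0.0204.
Total minor-loss coefficient ΣK = 1·2.4 = 2.4.
ΔP = [f·L/D + ΣK]·(ρV²/2) = [0.0204·13.8/0.0854 + 2.4]·(792·0.997²/2) = [3.296 + 2.4]·393.6 = 2242 Pa.
Q = V·A = 0.997·0.005728 = 0.005711 m³/s.
Pumping power P = QΔP = 0.005711·2242 = 12.81 W = 12.8 W.

P ≈ 12.8 W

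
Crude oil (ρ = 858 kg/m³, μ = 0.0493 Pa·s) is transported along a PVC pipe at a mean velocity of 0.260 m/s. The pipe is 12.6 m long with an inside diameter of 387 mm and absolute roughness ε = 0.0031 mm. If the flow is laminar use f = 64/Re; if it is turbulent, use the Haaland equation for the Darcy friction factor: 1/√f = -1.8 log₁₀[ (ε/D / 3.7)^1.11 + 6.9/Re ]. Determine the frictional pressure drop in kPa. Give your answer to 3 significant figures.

Reynolds number Re = ρVD/μ = 858 · 0.26 · 0.387 / 0.0493 = 1751.
Re < 2300 → laminar flow, so f = 64/Re = 64/1751 = 0.03655 (the turbulent correlation is not needed).
Darcy-Weisbach: ΔP = f(L/D)(ρV²/2) = 0.03655·(12.6/0.387)·(858·0.26²/2) = 0.03655·32.56·29 = 34.51 Pa.
ΔP = 34.51 Pa = 0.0345 kPa.

ΔP ≈ 0.0345 kPa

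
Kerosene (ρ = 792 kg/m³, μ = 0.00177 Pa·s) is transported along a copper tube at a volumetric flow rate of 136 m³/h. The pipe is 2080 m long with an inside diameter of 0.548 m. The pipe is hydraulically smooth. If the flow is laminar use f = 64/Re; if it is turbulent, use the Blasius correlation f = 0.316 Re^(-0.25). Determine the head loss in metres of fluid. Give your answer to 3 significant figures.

Q = 136 m³/h = 136/3600 = 0.03778 m³/s.
Cross-sectional area A = πD²/4 = π(0.548)²/4 = 0.2359 m²; mean velocity V = Q/A = 0.03778/0.2359 = 0.1602 m/s.
Reynolds number Re = ρVD/μ = 792 · 0.1602 · 0.548 / 0.00177 = 3.928e+04.
Re > 4000 → turbulent. Smooth-pipe (Blasius): f = 0.316 Re^(-0.25) = 0.316/(3.928e+04)^0.25 = 0.02245.
Darcy-Weisbach: ΔP = f(L/D)(ρV²/2) = 0.02245·(2080/0.548)·(792·0.1602²/2) = 0.02245·3796·10.16 = 865.6 Pa.
Head loss h_f = ΔP/(ρg) = 865.6/(792·9.81) = 0.111 m.

h_f ≈ 0.111 m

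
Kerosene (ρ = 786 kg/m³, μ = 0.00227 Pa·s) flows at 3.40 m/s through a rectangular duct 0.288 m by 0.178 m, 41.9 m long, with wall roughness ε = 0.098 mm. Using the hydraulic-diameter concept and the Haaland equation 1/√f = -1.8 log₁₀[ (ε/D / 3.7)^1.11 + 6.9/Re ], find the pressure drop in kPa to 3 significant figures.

ΔP ≈ 15.5 kPa

Hydraulic diameter D_h = 4A/P = 4·(0.288·0.178)/(2·(0.288+0.178)) = 0.2051/0.932 = 0.22 m.
Re = ρVD_h/μ = 786·3.4·0.22/0.00227 = 2.59e+05.
ε/D_h = 9.8e-05/0.22 = 0.000445; Haaland gives 1/√f = -1.8 log₁₀[4.46e-05+2.66e-05] = 7.465, so f = 0.01794.
ΔP = f(L/D_h)(ρV²/2) = 0.01794·41.9/0.22·4543 = 1.553e+04 Pa.
ΔP = 15.5 kPa.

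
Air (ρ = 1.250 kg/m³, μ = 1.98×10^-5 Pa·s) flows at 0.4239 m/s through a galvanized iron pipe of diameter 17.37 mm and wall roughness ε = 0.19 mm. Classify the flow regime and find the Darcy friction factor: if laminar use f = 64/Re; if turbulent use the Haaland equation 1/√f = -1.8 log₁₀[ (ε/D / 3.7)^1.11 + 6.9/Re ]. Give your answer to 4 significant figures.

f ≈ 0.1377

Re = ρVD/μ = 1.25·0.4239·0.01737/1.98e-05 = 464.8.
Re < 2300 → laminar, so f = 64/Re = 0.1377 (roughness is irrelevant in laminar flow).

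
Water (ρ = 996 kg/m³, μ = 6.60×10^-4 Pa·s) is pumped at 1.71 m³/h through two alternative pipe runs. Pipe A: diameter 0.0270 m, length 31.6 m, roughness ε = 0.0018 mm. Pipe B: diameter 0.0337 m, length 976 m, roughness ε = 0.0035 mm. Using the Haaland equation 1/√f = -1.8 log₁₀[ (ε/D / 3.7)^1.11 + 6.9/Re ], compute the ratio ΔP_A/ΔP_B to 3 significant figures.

ΔP_A/ΔP_B ≈ 0.0928

Pipe A: V = Q/A = 0.000475/0.0005726 = 0.8296 m/s; Re = 3.38e+04; ε/D = 6.67e-05; Haaland → f = 0.02281; ΔP_A = f(L/D)(ρV²/2) = 9149 Pa.
Pipe B: V = Q/A = 0.000475/0.000892 = 0.5325 m/s; Re = 2.708e+04; ε/D = 0.000104; Haaland → f = 0.0241; ΔP_B = f(L/D)(ρV²/2) = 9.855e+04 Pa.
ΔP_A/ΔP_B = 9149/9.855e+04 = 0.0928.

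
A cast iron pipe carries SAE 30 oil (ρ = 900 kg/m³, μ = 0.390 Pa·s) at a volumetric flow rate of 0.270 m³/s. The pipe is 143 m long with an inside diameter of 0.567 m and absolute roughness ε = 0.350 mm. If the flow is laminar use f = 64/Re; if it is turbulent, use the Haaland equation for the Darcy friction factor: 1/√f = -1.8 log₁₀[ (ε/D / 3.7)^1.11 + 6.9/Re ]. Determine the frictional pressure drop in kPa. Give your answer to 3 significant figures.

ΔP ≈ 5.94 kPa

Cross-sectional area A = πD²/4 = π(0.567)²/4 = 0.2525 m²; mean velocity V = Q/A = 0.27/0.2525 = 1.069 m/s.
Reynolds number Re = ρVD/μ = 900 · 1.069 · 0.567 / 0.39 = 1399.
Re < 2300 → laminar flow, so f = 64/Re = 64/1399 = 0.04574 (the turbulent correlation is not needed).
Darcy-Weisbach: ΔP = f(L/D)(ρV²/2) = 0.04574·(143/0.567)·(900·1.069²/2) = 0.04574·252.2·514.6 = 5936 Pa.
ΔP = 5936 Pa = 5.94 kPa.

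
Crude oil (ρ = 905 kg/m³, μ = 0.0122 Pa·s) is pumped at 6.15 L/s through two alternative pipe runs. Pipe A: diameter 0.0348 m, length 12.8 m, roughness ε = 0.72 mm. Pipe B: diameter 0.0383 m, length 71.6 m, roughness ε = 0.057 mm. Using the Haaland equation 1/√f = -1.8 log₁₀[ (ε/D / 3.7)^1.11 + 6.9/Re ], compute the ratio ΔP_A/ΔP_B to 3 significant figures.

Pipe A: V = Q/A = 0.00615/0.0009511 = 6.466 m/s; Re = 1.669e+04; ε/D = 0.0207; Haaland → f = 0.05155; ΔP_A = f(L/D)(ρV²/2) = 3.587e+05 Pa.
Pipe B: V = Q/A = 0.00615/0.001152 = 5.338 m/s; Re = 1.517e+04; ε/D = 0.00149; Haaland → f = 0.03007; ΔP_B = f(L/D)(ρV²/2) = 7.247e+05 Pa.
ΔP_A/ΔP_B = 3.587e+05/7.247e+05 = 0.495.

ΔP_A/ΔP_B ≈ 0.495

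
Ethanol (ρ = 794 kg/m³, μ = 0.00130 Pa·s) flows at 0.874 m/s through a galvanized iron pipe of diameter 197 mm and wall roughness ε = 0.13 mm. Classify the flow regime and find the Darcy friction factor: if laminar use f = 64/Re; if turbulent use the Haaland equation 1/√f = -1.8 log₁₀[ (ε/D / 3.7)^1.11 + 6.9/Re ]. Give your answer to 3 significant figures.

f ≈ 0.0206

Re = ρVD/μ = 794·0.874·0.197/0.0013 = 1.052e+05.
Re > 4000 → turbulent. ε/D = 0.00013/0.197 = 0.00066; Haaland: 1/√f = -1.8 log₁₀[6.9e-05 + 6.56e-05] = 6.968, so f = 0.0206.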